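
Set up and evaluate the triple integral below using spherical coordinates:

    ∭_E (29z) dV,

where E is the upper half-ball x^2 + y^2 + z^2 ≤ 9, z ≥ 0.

In spherical coordinates, x = ρ sin(φ) cos(θ), y = ρ sin(φ) sin(θ), z = ρ cos(φ), and dV = ρ^2 sin(φ) dρ dφ dθ.

The integrand becomes 29ρ cos(φ), so

    ∭_E (29z) dV = ∫_{0}^{2π} ∫_{0}^{π/2} ∫_{0}^{3} (29ρ cos(φ)) · ρ^2 sin(φ) dρ dφ dθ.

Inner (ρ): 2349sin(2φ)/8.
Middle (φ): 2349/8.
Outer (θ): 2349π/4.

Therefore the triple integral equals 2349π/4.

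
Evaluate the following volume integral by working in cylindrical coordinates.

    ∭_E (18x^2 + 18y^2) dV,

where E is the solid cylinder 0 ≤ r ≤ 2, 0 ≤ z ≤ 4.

In cylindrical coordinates, x = r cos(θ), y = r sin(θ), z = z, and dV = r dr dθ dz.

The integrand becomes 18r^2, so

    ∭_E (18x^2 + 18y^2) dV = ∫_{0}^{2π} ∫_{0}^{2} ∫_{0}^{4} (18r^2) · r dz dr dθ.

Inner (z): 72r^3.
Middle (r from 0 to 2): 288.
Outer (θ): 576π.

Therefore the triple integral equals 576π.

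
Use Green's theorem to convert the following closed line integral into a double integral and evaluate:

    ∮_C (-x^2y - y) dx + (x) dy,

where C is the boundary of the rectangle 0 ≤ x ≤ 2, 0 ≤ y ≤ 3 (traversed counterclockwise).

Green's theorem converts the closed line integral into a double integral over the enclosed region D:

    ∮_C P dx + Q dy = ∬_D (∂Q/∂x - ∂P/∂y) dA.

Here P = -x^2y - y, Q = x, so

    ∂Q/∂x = 1,    ∂P/∂y = -x^2 - 1,
    ∂Q/∂x - ∂P/∂y = x^2 + 2.

D is the region 0 ≤ x ≤ 2, 0 ≤ y ≤ 3. Evaluating the double integral:

    ∬_D (x^2 + 2) dA = ∫_0^{2} ∫_0^{3} (x^2 + 2) dy dx.

Inner (y from 0 to 3): 3x^2 + 6.
Outer (x from 0 to 2): 20.

Therefore ∮_C P dx + Q dy = 20.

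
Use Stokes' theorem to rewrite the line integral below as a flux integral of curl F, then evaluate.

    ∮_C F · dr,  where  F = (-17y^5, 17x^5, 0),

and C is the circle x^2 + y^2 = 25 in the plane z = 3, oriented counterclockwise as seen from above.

Let S be the flat disk x^2 + y^2 ≤ 25 in the plane z = 3, with upward unit normal n̂ = ẑ. By Stokes' theorem,

    ∮_C F · dr = ∬_S (∇ × F) · n̂ dS = ∬_D (curl F)_z dA,

where D is the disk x^2 + y^2 ≤ 25.

Compute the curl of F = (-17y^5, 17x^5, 0):
    (∇ × F)_x = ∂F_z/∂y - ∂F_y/∂z = 0,
    (∇ × F)_y = ∂F_x/∂z - ∂F_z/∂x = 0,
    (∇ × F)_z = ∂F_y/∂x - ∂F_x/∂y = 85x^4 + 85y^4.

On z = 3, (curl F)_z = 85x^4 + 85y^4.

Convert to polar (x = r cos θ, y = r sin θ, dA = r dr dθ); the integrand becomes 85r^4(sin(θ)^4 + cos(θ)^4), so

    ∬_D (curl F)_z dA = ∫_0^{2π} ∫_0^{5} (85r^4(sin(θ)^4 + cos(θ)^4)) · r dr dθ.

Inner (r from 0 to 5): 1328125sin(θ)^4/6 + 1328125cos(θ)^4/6.
Outer (θ from 0 to 2π): 1328125π/4.

Therefore ∮_C F · dr = 1328125π/4.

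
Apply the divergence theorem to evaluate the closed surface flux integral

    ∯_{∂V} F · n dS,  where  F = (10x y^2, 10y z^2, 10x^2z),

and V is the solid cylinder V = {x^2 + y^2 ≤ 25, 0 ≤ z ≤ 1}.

By the divergence theorem,

    ∯_{∂V} F · n dS = ∭_V (∇ · F) dV.

Compute the divergence:
    ∇ · F = ∂F_x/∂x + ∂F_y/∂y + ∂F_z/∂z = 10y^2 + 10z^2 + 10x^2 = 10x^2 + 10y^2 + 10z^2.

In cylindrical coordinates, x = r cos(θ), y = r sin(θ), z = z, dV = r dr dθ dz, with 0 ≤ r ≤ 5, 0 ≤ θ ≤ 2π, 0 ≤ z ≤ 1.

The integrand, after substitution and multiplying by the volume element, becomes (10r^2 + 10z^2) · r, so

    ∭_V (∇·F) dV = ∫_0^{2π} ∫_0^{5} ∫_0^{1} (10r^2 + 10z^2) · r dz dr dθ.

Inner (z from 0 to 1): 10r (r^2 + 1/3).
Middle (r from 0 to 5): 9625/6.
Outer (θ from 0 to 2π): 9625π/3.

Therefore ∯_{∂V} F · n dS = 9625π/3.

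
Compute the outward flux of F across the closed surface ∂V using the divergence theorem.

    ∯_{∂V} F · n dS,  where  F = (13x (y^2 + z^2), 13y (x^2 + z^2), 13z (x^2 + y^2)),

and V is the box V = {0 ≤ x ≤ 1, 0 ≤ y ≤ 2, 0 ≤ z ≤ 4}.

By the divergence theorem,

    ∯_{∂V} F · n dS = ∭_V (∇ · F) dV.

Compute the divergence:
    ∇ · F = ∂F_x/∂x + ∂F_y/∂y + ∂F_z/∂z = 13y^2 + 13z^2 + 13x^2 + 13z^2 + 13x^2 + 13y^2 = 26x^2 + 26y^2 + 26z^2.

V is a rectangular box, so dV = dx dy dz with 0 ≤ x ≤ 1, 0 ≤ y ≤ 2, 0 ≤ z ≤ 4.

Integrate (26x^2 + 26y^2 + 26z^2) over V as an iterated integral:

    ∭_V (∇·F) dV = ∫_0^{1} ∫_0^{2} ∫_0^{4} (26x^2 + 26y^2 + 26z^2) dz dy dx.

Inner (z from 0 to 4): 104x^2 + 104y^2 + 1664/3.
Middle (y from 0 to 2): 208x^2 + 4160/3.
Outer (x from 0 to 1): 1456.

Therefore ∯_{∂V} F · n dS = 1456.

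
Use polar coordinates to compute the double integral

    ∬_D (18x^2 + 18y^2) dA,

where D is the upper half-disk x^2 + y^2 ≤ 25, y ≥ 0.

The region D is 0 ≤ r ≤ 5, 0 ≤ θ ≤ π in polar coordinates, where x = r cos(θ), y = r sin(θ), and dA = r dr dθ.

Under the substitution, the integrand becomes 18r^2, so

    ∬_D (18x^2 + 18y^2) dA = ∫_{0}^{π} ∫_{0}^{5} (18r^2) · r dr dθ.

Inner integral (in r): ∫_{0}^{5} (18r^2) · r dr = 5625/2.

Outer integral (in θ): ∫_{0}^{π} (5625/2) dθ = 5625π/2.

Therefore ∬_D (18x^2 + 18y^2) dA = 5625π/2.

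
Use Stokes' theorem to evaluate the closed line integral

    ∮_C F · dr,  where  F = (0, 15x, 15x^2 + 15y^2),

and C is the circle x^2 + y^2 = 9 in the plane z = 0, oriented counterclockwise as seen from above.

Let S be the flat disk x^2 + y^2 ≤ 9 in the plane z = 0, with upward unit normal n̂ = ẑ. By Stokes' theorem,

    ∮_C F · dr = ∬_S (∇ × F) · n̂ dS = ∬_D (curl F)_z dA,

where D is the disk x^2 + y^2 ≤ 9.

Compute the curl of F = (0, 15x, 15x^2 + 15y^2):
    (∇ × F)_x = ∂F_z/∂y - ∂F_y/∂z = 30y,
    (∇ × F)_y = ∂F_x/∂z - ∂F_z/∂x = -30x,
    (∇ × F)_z = ∂F_y/∂x - ∂F_x/∂y = 15.

On z = 0, (curl F)_z = 15.

Convert to polar (x = r cos θ, y = r sin θ, dA = r dr dθ); the integrand becomes 15, so

    ∬_D (curl F)_z dA = ∫_0^{2π} ∫_0^{3} (15) · r dr dθ.

Inner (r from 0 to 3): 135/2.
Outer (θ from 0 to 2π): 135π.

Therefore ∮_C F · dr = 135π.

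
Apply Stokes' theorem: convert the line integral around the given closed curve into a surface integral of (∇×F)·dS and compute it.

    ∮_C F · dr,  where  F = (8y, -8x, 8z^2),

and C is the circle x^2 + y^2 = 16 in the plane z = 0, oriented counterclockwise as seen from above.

Let S be the flat disk x^2 + y^2 ≤ 16 in the plane z = 0, with upward unit normal n̂ = ẑ. By Stokes' theorem,

    ∮_C F · dr = ∬_S (∇ × F) · n̂ dS = ∬_D (curl F)_z dA,

where D is the disk x^2 + y^2 ≤ 16.

Compute the curl of F = (8y, -8x, 8z^2):
    (∇ × F)_x = ∂F_z/∂y - ∂F_y/∂z = 0,
    (∇ × F)_y = ∂F_x/∂z - ∂F_z/∂x = 0,
    (∇ × F)_z = ∂F_y/∂x - ∂F_x/∂y = -16.

On z = 0, (curl F)_z = -16.

Convert to polar (x = r cos θ, y = r sin θ, dA = r dr dθ); the integrand becomes -16, so

    ∬_D (curl F)_z dA = ∫_0^{2π} ∫_0^{4} (-16) · r dr dθ.

Inner (r from 0 to 4): -128.
Outer (θ from 0 to 2π): -256π.

Therefore ∮_C F · dr = -256π.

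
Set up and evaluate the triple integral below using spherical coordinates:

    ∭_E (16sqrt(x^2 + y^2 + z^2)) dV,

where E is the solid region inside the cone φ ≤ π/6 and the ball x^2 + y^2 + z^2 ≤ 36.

In spherical coordinates, x = ρ sin(φ) cos(θ), y = ρ sin(φ) sin(θ), z = ρ cos(φ), and dV = ρ^2 sin(φ) dρ dφ dθ.

The integrand becomes 16ρ, so

    ∭_E (16sqrt(x^2 + y^2 + z^2)) dV = ∫_{0}^{2π} ∫_{0}^{π/6} ∫_{0}^{6} (16ρ) · ρ^2 sin(φ) dρ dφ dθ.

Inner (ρ): 5184sin(φ).
Middle (φ): 5184 - 2592sqrt(3).
Outer (θ): 5184π (2 - sqrt(3)).

Therefore the triple integral equals 5184π (2 - sqrt(3)).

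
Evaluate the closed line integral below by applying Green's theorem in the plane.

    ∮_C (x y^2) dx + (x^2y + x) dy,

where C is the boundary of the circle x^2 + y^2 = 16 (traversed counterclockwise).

Green's theorem converts the closed line integral into a double integral over the enclosed region D:

    ∮_C P dx + Q dy = ∬_D (∂Q/∂x - ∂P/∂y) dA.

Here P = x y^2, Q = x^2y + x, so

    ∂Q/∂x = 2x y + 1,    ∂P/∂y = 2x y,
    ∂Q/∂x - ∂P/∂y = 1.

D is the region x^2 + y^2 ≤ 16. Evaluating the double integral:

In polar coordinates (x = r cos θ, y = r sin θ, dA = r dr dθ) the integrand becomes 1, so

    ∬_D (1) dA = ∫_0^{2π} ∫_0^{4} (1) · r dr dθ.

Inner (r from 0 to 4): 8.
Outer (θ from 0 to 2π): 16π.

Therefore ∮_C P dx + Q dy = 16π.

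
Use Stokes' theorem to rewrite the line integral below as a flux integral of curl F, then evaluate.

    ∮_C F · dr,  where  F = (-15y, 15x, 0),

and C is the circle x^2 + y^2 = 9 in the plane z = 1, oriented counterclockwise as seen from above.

Let S be the flat disk x^2 + y^2 ≤ 9 in the plane z = 1, with upward unit normal n̂ = ẑ. By Stokes' theorem,

    ∮_C F · dr = ∬_S (∇ × F) · n̂ dS = ∬_D (curl F)_z dA,

where D is the disk x^2 + y^2 ≤ 9.

Compute the curl of F = (-15y, 15x, 0):
    (∇ × F)_x = ∂F_z/∂y - ∂F_y/∂z = 0,
    (∇ × F)_y = ∂F_x/∂z - ∂F_z/∂x = 0,
    (∇ × F)_z = ∂F_y/∂x - ∂F_x/∂y = 30.

On z = 1, (curl F)_z = 30.

Convert to polar (x = r cos θ, y = r sin θ, dA = r dr dθ); the integrand becomes 30, so

    ∬_D (curl F)_z dA = ∫_0^{2π} ∫_0^{3} (30) · r dr dθ.

Inner (r from 0 to 3): 135.
Outer (θ from 0 to 2π): 270π.

Therefore ∮_C F · dr = 270π.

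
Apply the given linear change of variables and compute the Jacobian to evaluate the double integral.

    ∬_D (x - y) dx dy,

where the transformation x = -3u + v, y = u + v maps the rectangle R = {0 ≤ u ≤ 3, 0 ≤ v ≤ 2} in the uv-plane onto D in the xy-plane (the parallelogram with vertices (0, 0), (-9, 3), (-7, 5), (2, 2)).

Compute the Jacobian determinant of (x, y) with respect to (u, v):

    ∂(x,y)/∂(u,v) = | -3  1 | = (-3)(1) - (1)(1) = -4.
                   | 1  1 |

Its absolute value is |J| = 4 (the area scaling factor).

Substituting x = -3u + v, y = u + v into the integrand,

    x - y → -4u,

so the integral becomes

    ∬_R (-4u) · |J| du dv = ∫_0^3 ∫_0^2 (-16u) dv du.

Inner (v): -32u.
Outer (u): -144.

Therefore ∬_D (x - y) dx dy = -144.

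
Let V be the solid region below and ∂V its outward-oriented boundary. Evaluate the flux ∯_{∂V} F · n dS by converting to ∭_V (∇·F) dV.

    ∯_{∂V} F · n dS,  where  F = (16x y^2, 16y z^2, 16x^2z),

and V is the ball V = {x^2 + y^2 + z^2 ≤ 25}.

By the divergence theorem,

    ∯_{∂V} F · n dS = ∭_V (∇ · F) dV.

Compute the divergence:
    ∇ · F = ∂F_x/∂x + ∂F_y/∂y + ∂F_z/∂z = 16y^2 + 16z^2 + 16x^2 = 16x^2 + 16y^2 + 16z^2.

In spherical coordinates, x = ρ sin(φ) cos(θ), y = ρ sin(φ) sin(θ), z = ρ cos(φ), dV = ρ^2 sin(φ) dρ dφ dθ, with 0 ≤ ρ ≤ 5, 0 ≤ φ ≤ π, 0 ≤ θ ≤ 2π.

The integrand, after substitution and multiplying by the volume element, becomes (16ρ^2) · ρ^2 sin(φ), so

    ∭_V (∇·F) dV = ∫_0^{2π} ∫_0^{π} ∫_0^{5} (16ρ^2) · ρ^2 sin(φ) dρ dφ dθ.

Inner (ρ from 0 to 5): 10000sin(φ).
Middle (φ from 0 to π): 20000.
Outer (θ from 0 to 2π): 40000π.

Therefore ∯_{∂V} F · n dS = 40000π.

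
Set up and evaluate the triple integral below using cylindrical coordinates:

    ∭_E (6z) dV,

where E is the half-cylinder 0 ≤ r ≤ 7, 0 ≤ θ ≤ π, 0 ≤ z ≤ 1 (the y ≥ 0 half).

In cylindrical coordinates, x = r cos(θ), y = r sin(θ), z = z, and dV = r dr dθ dz.

The integrand becomes 6z, so

    ∭_E (6z) dV = ∫_{0}^{π} ∫_{0}^{7} ∫_{0}^{1} (6z) · r dz dr dθ.

Inner (z): 3r.
Middle (r from 0 to 7): 147/2.
Outer (θ): 147π/2.

Therefore the triple integral equals 147π/2.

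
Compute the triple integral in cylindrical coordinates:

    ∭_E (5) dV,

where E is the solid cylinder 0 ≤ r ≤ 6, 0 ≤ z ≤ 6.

In cylindrical coordinates, x = r cos(θ), y = r sin(θ), z = z, and dV = r dr dθ dz.

The integrand becomes 5, so

    ∭_E (5) dV = ∫_{0}^{2π} ∫_{0}^{6} ∫_{0}^{6} (5) · r dz dr dθ.

Inner (z): 30r.
Middle (r from 0 to 6): 540.
Outer (θ): 1080π.

Therefore the triple integral equals 1080π.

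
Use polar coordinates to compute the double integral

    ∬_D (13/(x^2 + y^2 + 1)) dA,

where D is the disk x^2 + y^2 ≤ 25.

The region D is 0 ≤ r ≤ 5, 0 ≤ θ ≤ 2π in polar coordinates, where x = r cos(θ), y = r sin(θ), and dA = r dr dθ.

Under the substitution, the integrand becomes 13/(r^2 + 1), so

    ∬_D (13/(x^2 + y^2 + 1)) dA = ∫_{0}^{2π} ∫_{0}^{5} (13/(r^2 + 1)) · r dr dθ.

Inner integral (in r): ∫_{0}^{5} (13/(r^2 + 1)) · r dr = 13log(26)/2.

Outer integral (in θ): ∫_{0}^{2π} (13log(26)/2) dθ = 13π log(26).

Therefore ∬_D (13/(x^2 + y^2 + 1)) dA = 13π log(26).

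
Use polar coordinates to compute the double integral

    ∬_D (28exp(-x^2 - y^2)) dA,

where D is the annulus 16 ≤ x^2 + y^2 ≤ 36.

The region D is 4 ≤ r ≤ 6, 0 ≤ θ ≤ 2π in polar coordinates, where x = r cos(θ), y = r sin(θ), and dA = r dr dθ.

Under the substitution, the integrand becomes 28exp(-r^2), so

    ∬_D (28exp(-x^2 - y^2)) dA = ∫_{0}^{2π} ∫_{4}^{6} (28exp(-r^2)) · r dr dθ.

Inner integral (in r): ∫_{4}^{6} (28exp(-r^2)) · r dr = -(14 - 14exp(20))exp(-36).

Outer integral (in θ): ∫_{0}^{2π} (-(14 - 14exp(20))exp(-36)) dθ = -28π (1 - exp(20))exp(-36).

Therefore ∬_D (28exp(-x^2 - y^2)) dA = -28π (1 - exp(20))exp(-36).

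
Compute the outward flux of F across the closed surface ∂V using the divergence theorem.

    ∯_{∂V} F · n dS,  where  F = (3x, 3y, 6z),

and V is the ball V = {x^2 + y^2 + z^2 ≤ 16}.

By the divergence theorem,

    ∯_{∂V} F · n dS = ∭_V (∇ · F) dV.

Compute the divergence:
    ∇ · F = ∂F_x/∂x + ∂F_y/∂y + ∂F_z/∂z = 3 + 3 + 6 = 12.

In spherical coordinates, x = ρ sin(φ) cos(θ), y = ρ sin(φ) sin(θ), z = ρ cos(φ), dV = ρ^2 sin(φ) dρ dφ dθ, with 0 ≤ ρ ≤ 4, 0 ≤ φ ≤ π, 0 ≤ θ ≤ 2π.

The integrand, after substitution and multiplying by the volume element, becomes (12) · ρ^2 sin(φ), so

    ∭_V (∇·F) dV = ∫_0^{2π} ∫_0^{π} ∫_0^{4} (12) · ρ^2 sin(φ) dρ dφ dθ.

Inner (ρ from 0 to 4): 256sin(φ).
Middle (φ from 0 to π): 512.
Outer (θ from 0 to 2π): 1024π.

Therefore ∯_{∂V} F · n dS = 1024π.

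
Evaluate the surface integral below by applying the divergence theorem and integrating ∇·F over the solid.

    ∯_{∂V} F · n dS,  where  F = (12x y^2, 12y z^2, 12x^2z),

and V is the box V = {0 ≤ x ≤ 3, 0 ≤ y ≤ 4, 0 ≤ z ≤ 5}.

By the divergence theorem,

    ∯_{∂V} F · n dS = ∭_V (∇ · F) dV.

Compute the divergence:
    ∇ · F = ∂F_x/∂x + ∂F_y/∂y + ∂F_z/∂z = 12y^2 + 12z^2 + 12x^2 = 12x^2 + 12y^2 + 12z^2.

V is a rectangular box, so dV = dx dy dz with 0 ≤ x ≤ 3, 0 ≤ y ≤ 4, 0 ≤ z ≤ 5.

Integrate (12x^2 + 12y^2 + 12z^2) over V as an iterated integral:

    ∭_V (∇·F) dV = ∫_0^{3} ∫_0^{4} ∫_0^{5} (12x^2 + 12y^2 + 12z^2) dz dy dx.

Inner (z from 0 to 5): 60x^2 + 60y^2 + 500.
Middle (y from 0 to 4): 240x^2 + 3280.
Outer (x from 0 to 3): 12000.

Therefore ∯_{∂V} F · n dS = 12000.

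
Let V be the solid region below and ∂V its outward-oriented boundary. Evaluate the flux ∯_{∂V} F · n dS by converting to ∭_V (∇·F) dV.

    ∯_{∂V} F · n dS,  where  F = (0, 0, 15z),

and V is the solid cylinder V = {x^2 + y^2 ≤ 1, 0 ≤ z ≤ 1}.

By the divergence theorem,

    ∯_{∂V} F · n dS = ∭_V (∇ · F) dV.

Compute the divergence:
    ∇ · F = ∂F_x/∂x + ∂F_y/∂y + ∂F_z/∂z = 0 + 0 + 15 = 15.

In cylindrical coordinates, x = r cos(θ), y = r sin(θ), z = z, dV = r dr dθ dz, with 0 ≤ r ≤ 1, 0 ≤ θ ≤ 2π, 0 ≤ z ≤ 1.

The integrand, after substitution and multiplying by the volume element, becomes (15) · r, so

    ∭_V (∇·F) dV = ∫_0^{2π} ∫_0^{1} ∫_0^{1} (15) · r dz dr dθ.

Inner (z from 0 to 1): 15r.
Middle (r from 0 to 1): 15/2.
Outer (θ from 0 to 2π): 15π.

Therefore ∯_{∂V} F · n dS = 15π.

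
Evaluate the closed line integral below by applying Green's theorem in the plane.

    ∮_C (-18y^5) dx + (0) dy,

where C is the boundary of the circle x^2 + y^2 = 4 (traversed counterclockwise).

Green's theorem converts the closed line integral into a double integral over the enclosed region D:

    ∮_C P dx + Q dy = ∬_D (∂Q/∂x - ∂P/∂y) dA.

Here P = -18y^5, Q = 0, so

    ∂Q/∂x = 0,    ∂P/∂y = -90y^4,
    ∂Q/∂x - ∂P/∂y = 90y^4.

D is the region x^2 + y^2 ≤ 4. Evaluating the double integral:

In polar coordinates (x = r cos θ, y = r sin θ, dA = r dr dθ) the integrand becomes 90r^4sin(θ)^4, so

    ∬_D (90y^4) dA = ∫_0^{2π} ∫_0^{2} (90r^4sin(θ)^4) · r dr dθ.

Inner (r from 0 to 2): 960sin(θ)^4.
Outer (θ from 0 to 2π): 720π.

Therefore ∮_C P dx + Q dy = 720π.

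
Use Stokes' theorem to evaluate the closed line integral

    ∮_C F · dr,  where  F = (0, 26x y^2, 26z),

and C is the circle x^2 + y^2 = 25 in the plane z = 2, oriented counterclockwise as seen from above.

Let S be the flat disk x^2 + y^2 ≤ 25 in the plane z = 2, with upward unit normal n̂ = ẑ. By Stokes' theorem,

    ∮_C F · dr = ∬_S (∇ × F) · n̂ dS = ∬_D (curl F)_z dA,

where D is the disk x^2 + y^2 ≤ 25.

Compute the curl of F = (0, 26x y^2, 26z):
    (∇ × F)_x = ∂F_z/∂y - ∂F_y/∂z = 0,
    (∇ × F)_y = ∂F_x/∂z - ∂F_z/∂x = 0,
    (∇ × F)_z = ∂F_y/∂x - ∂F_x/∂y = 26y^2.

On z = 2, (curl F)_z = 26y^2.

Convert to polar (x = r cos θ, y = r sin θ, dA = r dr dθ); the integrand becomes 26r^2sin(θ)^2, so

    ∬_D (curl F)_z dA = ∫_0^{2π} ∫_0^{5} (26r^2sin(θ)^2) · r dr dθ.

Inner (r from 0 to 5): 8125sin(θ)^2/2.
Outer (θ from 0 to 2π): 8125π/2.

Therefore ∮_C F · dr = 8125π/2.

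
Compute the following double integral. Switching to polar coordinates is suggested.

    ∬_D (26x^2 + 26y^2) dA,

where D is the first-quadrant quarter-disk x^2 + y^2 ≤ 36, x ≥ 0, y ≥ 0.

The region D is 0 ≤ r ≤ 6, 0 ≤ θ ≤ π/2 in polar coordinates, where x = r cos(θ), y = r sin(θ), and dA = r dr dθ.

Under the substitution, the integrand becomes 26r^2, so

    ∬_D (26x^2 + 26y^2) dA = ∫_{0}^{π/2} ∫_{0}^{6} (26r^2) · r dr dθ.

Inner integral (in r): ∫_{0}^{6} (26r^2) · r dr = 8424.

Outer integral (in θ): ∫_{0}^{π/2} (8424) dθ = 4212π.

Therefore ∬_D (26x^2 + 26y^2) dA = 4212π.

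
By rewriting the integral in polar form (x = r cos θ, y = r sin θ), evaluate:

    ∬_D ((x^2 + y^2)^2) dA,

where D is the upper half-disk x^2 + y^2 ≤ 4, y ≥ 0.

The region D is 0 ≤ r ≤ 2, 0 ≤ θ ≤ π in polar coordinates, where x = r cos(θ), y = r sin(θ), and dA = r dr dθ.

Under the substitution, the integrand becomes r^4, so

    ∬_D ((x^2 + y^2)^2) dA = ∫_{0}^{π} ∫_{0}^{2} (r^4) · r dr dθ.

Inner integral (in r): ∫_{0}^{2} (r^4) · r dr = 32/3.

Outer integral (in θ): ∫_{0}^{π} (32/3) dθ = 32π/3.

Therefore ∬_D ((x^2 + y^2)^2) dA = 32π/3.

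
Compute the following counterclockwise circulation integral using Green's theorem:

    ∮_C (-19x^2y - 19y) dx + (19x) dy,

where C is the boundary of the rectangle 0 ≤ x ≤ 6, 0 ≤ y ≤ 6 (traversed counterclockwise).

Green's theorem converts the closed line integral into a double integral over the enclosed region D:

    ∮_C P dx + Q dy = ∬_D (∂Q/∂x - ∂P/∂y) dA.

Here P = -19x^2y - 19y, Q = 19x, so

    ∂Q/∂x = 19,    ∂P/∂y = -19x^2 - 19,
    ∂Q/∂x - ∂P/∂y = 19x^2 + 38.

D is the region 0 ≤ x ≤ 6, 0 ≤ y ≤ 6. Evaluating the double integral:

    ∬_D (19x^2 + 38) dA = ∫_0^{6} ∫_0^{6} (19x^2 + 38) dy dx.

Inner (y from 0 to 6): 114x^2 + 228.
Outer (x from 0 to 6): 9576.

Therefore ∮_C P dx + Q dy = 9576.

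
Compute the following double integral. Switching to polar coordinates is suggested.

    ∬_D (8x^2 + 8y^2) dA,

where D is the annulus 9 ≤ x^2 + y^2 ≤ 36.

The region D is 3 ≤ r ≤ 6, 0 ≤ θ ≤ 2π in polar coordinates, where x = r cos(θ), y = r sin(θ), and dA = r dr dθ.

Under the substitution, the integrand becomes 8r^2, so

    ∬_D (8x^2 + 8y^2) dA = ∫_{0}^{2π} ∫_{3}^{6} (8r^2) · r dr dθ.

Inner integral (in r): ∫_{3}^{6} (8r^2) · r dr = 2430.

Outer integral (in θ): ∫_{0}^{2π} (2430) dθ = 4860π.

Therefore ∬_D (8x^2 + 8y^2) dA = 4860π.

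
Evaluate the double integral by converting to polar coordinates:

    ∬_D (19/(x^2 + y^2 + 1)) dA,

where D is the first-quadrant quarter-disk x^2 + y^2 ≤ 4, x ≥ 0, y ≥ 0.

The region D is 0 ≤ r ≤ 2, 0 ≤ θ ≤ π/2 in polar coordinates, where x = r cos(θ), y = r sin(θ), and dA = r dr dθ.

Under the substitution, the integrand becomes 19/(r^2 + 1), so

    ∬_D (19/(x^2 + y^2 + 1)) dA = ∫_{0}^{π/2} ∫_{0}^{2} (19/(r^2 + 1)) · r dr dθ.

Inner integral (in r): ∫_{0}^{2} (19/(r^2 + 1)) · r dr = 19log(5)/2.

Outer integral (in θ): ∫_{0}^{π/2} (19log(5)/2) dθ = 19π log(5)/4.

Therefore ∬_D (19/(x^2 + y^2 + 1)) dA = 19π log(5)/4.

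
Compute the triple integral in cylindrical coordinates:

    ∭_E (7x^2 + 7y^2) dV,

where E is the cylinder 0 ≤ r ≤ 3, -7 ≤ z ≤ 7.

In cylindrical coordinates, x = r cos(θ), y = r sin(θ), z = z, and dV = r dr dθ dz.

The integrand becomes 7r^2, so

    ∭_E (7x^2 + 7y^2) dV = ∫_{0}^{2π} ∫_{0}^{3} ∫_{-7}^{7} (7r^2) · r dz dr dθ.

Inner (z): 98r^3.
Middle (r from 0 to 3): 3969/2.
Outer (θ): 3969π.

Therefore the triple integral equals 3969π.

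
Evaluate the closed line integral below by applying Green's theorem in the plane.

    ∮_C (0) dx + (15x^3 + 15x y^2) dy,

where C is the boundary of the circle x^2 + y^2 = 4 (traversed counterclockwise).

Green's theorem converts the closed line integral into a double integral over the enclosed region D:

    ∮_C P dx + Q dy = ∬_D (∂Q/∂x - ∂P/∂y) dA.

Here P = 0, Q = 15x^3 + 15x y^2, so

    ∂Q/∂x = 45x^2 + 15y^2,    ∂P/∂y = 0,
    ∂Q/∂x - ∂P/∂y = 45x^2 + 15y^2.

D is the region x^2 + y^2 ≤ 4. Evaluating the double integral:

In polar coordinates (x = r cos θ, y = r sin θ, dA = r dr dθ) the integrand becomes 15r^2(cos(2θ) + 2), so

    ∬_D (45x^2 + 15y^2) dA = ∫_0^{2π} ∫_0^{2} (15r^2(cos(2θ) + 2)) · r dr dθ.

Inner (r from 0 to 2): 60cos(2θ) + 120.
Outer (θ from 0 to 2π): 240π.

Therefore ∮_C P dx + Q dy = 240π.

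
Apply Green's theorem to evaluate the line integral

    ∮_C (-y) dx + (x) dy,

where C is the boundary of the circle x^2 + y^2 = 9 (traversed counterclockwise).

Green's theorem converts the closed line integral into a double integral over the enclosed region D:

    ∮_C P dx + Q dy = ∬_D (∂Q/∂x - ∂P/∂y) dA.

Here P = -y, Q = x, so

    ∂Q/∂x = 1,    ∂P/∂y = -1,
    ∂Q/∂x - ∂P/∂y = 2.

D is the region x^2 + y^2 ≤ 9. Evaluating the double integral:

In polar coordinates (x = r cos θ, y = r sin θ, dA = r dr dθ) the integrand becomes 2, so

    ∬_D (2) dA = ∫_0^{2π} ∫_0^{3} (2) · r dr dθ.

Inner (r from 0 to 3): 9.
Outer (θ from 0 to 2π): 18π.

Therefore ∮_C P dx + Q dy = 18π.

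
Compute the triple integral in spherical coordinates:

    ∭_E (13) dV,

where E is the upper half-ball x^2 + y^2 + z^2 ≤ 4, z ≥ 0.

In spherical coordinates, x = ρ sin(φ) cos(θ), y = ρ sin(φ) sin(θ), z = ρ cos(φ), and dV = ρ^2 sin(φ) dρ dφ dθ.

The integrand becomes 13, so

    ∭_E (13) dV = ∫_{0}^{2π} ∫_{0}^{π/2} ∫_{0}^{2} (13) · ρ^2 sin(φ) dρ dφ dθ.

Inner (ρ): 104sin(φ)/3.
Middle (φ): 104/3.
Outer (θ): 208π/3.

Therefore the triple integral equals 208π/3.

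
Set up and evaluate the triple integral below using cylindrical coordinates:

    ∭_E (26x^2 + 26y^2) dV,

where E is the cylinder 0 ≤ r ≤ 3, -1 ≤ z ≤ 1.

In cylindrical coordinates, x = r cos(θ), y = r sin(θ), z = z, and dV = r dr dθ dz.

The integrand becomes 26r^2, so

    ∭_E (26x^2 + 26y^2) dV = ∫_{0}^{2π} ∫_{0}^{3} ∫_{-1}^{1} (26r^2) · r dz dr dθ.

Inner (z): 52r^3.
Middle (r from 0 to 3): 1053.
Outer (θ): 2106π.

Therefore the triple integral equals 2106π.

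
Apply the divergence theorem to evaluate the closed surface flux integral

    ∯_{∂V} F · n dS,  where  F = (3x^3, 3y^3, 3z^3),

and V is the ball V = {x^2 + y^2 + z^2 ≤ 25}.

By the divergence theorem,

    ∯_{∂V} F · n dS = ∭_V (∇ · F) dV.

Compute the divergence:
    ∇ · F = ∂F_x/∂x + ∂F_y/∂y + ∂F_z/∂z = 9x^2 + 9y^2 + 9z^2.

In spherical coordinates, x = ρ sin(φ) cos(θ), y = ρ sin(φ) sin(θ), z = ρ cos(φ), dV = ρ^2 sin(φ) dρ dφ dθ, with 0 ≤ ρ ≤ 5, 0 ≤ φ ≤ π, 0 ≤ θ ≤ 2π.

The integrand, after substitution and multiplying by the volume element, becomes (9ρ^2) · ρ^2 sin(φ), so

    ∭_V (∇·F) dV = ∫_0^{2π} ∫_0^{π} ∫_0^{5} (9ρ^2) · ρ^2 sin(φ) dρ dφ dθ.

Inner (ρ from 0 to 5): 5625sin(φ).
Middle (φ from 0 to π): 11250.
Outer (θ from 0 to 2π): 22500π.

Therefore ∯_{∂V} F · n dS = 22500π.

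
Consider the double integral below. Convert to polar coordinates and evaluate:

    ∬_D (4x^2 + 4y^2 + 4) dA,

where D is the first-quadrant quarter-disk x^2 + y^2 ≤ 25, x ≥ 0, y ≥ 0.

The region D is 0 ≤ r ≤ 5, 0 ≤ θ ≤ π/2 in polar coordinates, where x = r cos(θ), y = r sin(θ), and dA = r dr dθ.

Under the substitution, the integrand becomes 4r^2 + 4, so

    ∬_D (4x^2 + 4y^2 + 4) dA = ∫_{0}^{π/2} ∫_{0}^{5} (4r^2 + 4) · r dr dθ.

Inner integral (in r): ∫_{0}^{5} (4r^2 + 4) · r dr = 675.

Outer integral (in θ): ∫_{0}^{π/2} (675) dθ = 675π/2.

Therefore ∬_D (4x^2 + 4y^2 + 4) dA = 675π/2.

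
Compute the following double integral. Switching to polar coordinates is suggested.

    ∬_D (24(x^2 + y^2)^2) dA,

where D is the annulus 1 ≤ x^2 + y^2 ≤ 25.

The region D is 1 ≤ r ≤ 5, 0 ≤ θ ≤ 2π in polar coordinates, where x = r cos(θ), y = r sin(θ), and dA = r dr dθ.

Under the substitution, the integrand becomes 24r^4, so

    ∬_D (24(x^2 + y^2)^2) dA = ∫_{0}^{2π} ∫_{1}^{5} (24r^4) · r dr dθ.

Inner integral (in r): ∫_{1}^{5} (24r^4) · r dr = 62496.

Outer integral (in θ): ∫_{0}^{2π} (62496) dθ = 124992π.

Therefore ∬_D (24(x^2 + y^2)^2) dA = 124992π.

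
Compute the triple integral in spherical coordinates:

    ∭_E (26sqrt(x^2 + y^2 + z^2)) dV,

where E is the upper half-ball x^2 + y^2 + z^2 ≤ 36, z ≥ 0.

In spherical coordinates, x = ρ sin(φ) cos(θ), y = ρ sin(φ) sin(θ), z = ρ cos(φ), and dV = ρ^2 sin(φ) dρ dφ dθ.

The integrand becomes 26ρ, so

    ∭_E (26sqrt(x^2 + y^2 + z^2)) dV = ∫_{0}^{2π} ∫_{0}^{π/2} ∫_{0}^{6} (26ρ) · ρ^2 sin(φ) dρ dφ dθ.

Inner (ρ): 8424sin(φ).
Middle (φ): 8424.
Outer (θ): 16848π.

Therefore the triple integral equals 16848π.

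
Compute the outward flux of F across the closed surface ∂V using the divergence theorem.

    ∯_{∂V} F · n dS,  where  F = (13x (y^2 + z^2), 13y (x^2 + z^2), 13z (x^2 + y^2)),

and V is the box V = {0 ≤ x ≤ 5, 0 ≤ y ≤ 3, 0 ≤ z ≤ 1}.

By the divergence theorem,

    ∯_{∂V} F · n dS = ∭_V (∇ · F) dV.

Compute the divergence:
    ∇ · F = ∂F_x/∂x + ∂F_y/∂y + ∂F_z/∂z = 13y^2 + 13z^2 + 13x^2 + 13z^2 + 13x^2 + 13y^2 = 26x^2 + 26y^2 + 26z^2.

V is a rectangular box, so dV = dx dy dz with 0 ≤ x ≤ 5, 0 ≤ y ≤ 3, 0 ≤ z ≤ 1.

Integrate (26x^2 + 26y^2 + 26z^2) over V as an iterated integral:

    ∭_V (∇·F) dV = ∫_0^{5} ∫_0^{3} ∫_0^{1} (26x^2 + 26y^2 + 26z^2) dz dy dx.

Inner (z from 0 to 1): 26x^2 + 26y^2 + 26/3.
Middle (y from 0 to 3): 78x^2 + 260.
Outer (x from 0 to 5): 4550.

Therefore ∯_{∂V} F · n dS = 4550.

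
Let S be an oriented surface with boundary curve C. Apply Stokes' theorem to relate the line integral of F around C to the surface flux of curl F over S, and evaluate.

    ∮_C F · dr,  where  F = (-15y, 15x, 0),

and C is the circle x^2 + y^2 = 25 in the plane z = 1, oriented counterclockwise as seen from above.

Let S be the flat disk x^2 + y^2 ≤ 25 in the plane z = 1, with upward unit normal n̂ = ẑ. By Stokes' theorem,

    ∮_C F · dr = ∬_S (∇ × F) · n̂ dS = ∬_D (curl F)_z dA,

where D is the disk x^2 + y^2 ≤ 25.

Compute the curl of F = (-15y, 15x, 0):
    (∇ × F)_x = ∂F_z/∂y - ∂F_y/∂z = 0,
    (∇ × F)_y = ∂F_x/∂z - ∂F_z/∂x = 0,
    (∇ × F)_z = ∂F_y/∂x - ∂F_x/∂y = 30.

On z = 1, (curl F)_z = 30.

Convert to polar (x = r cos θ, y = r sin θ, dA = r dr dθ); the integrand becomes 30, so

    ∬_D (curl F)_z dA = ∫_0^{2π} ∫_0^{5} (30) · r dr dθ.

Inner (r from 0 to 5): 375.
Outer (θ from 0 to 2π): 750π.

Therefore ∮_C F · dr = 750π.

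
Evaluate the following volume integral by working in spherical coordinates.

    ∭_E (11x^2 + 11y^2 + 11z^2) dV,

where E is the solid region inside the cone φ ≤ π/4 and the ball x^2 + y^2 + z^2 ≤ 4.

In spherical coordinates, x = ρ sin(φ) cos(θ), y = ρ sin(φ) sin(θ), z = ρ cos(φ), and dV = ρ^2 sin(φ) dρ dφ dθ.

The integrand becomes 11ρ^2, so

    ∭_E (11x^2 + 11y^2 + 11z^2) dV = ∫_{0}^{2π} ∫_{0}^{π/4} ∫_{0}^{2} (11ρ^2) · ρ^2 sin(φ) dρ dφ dθ.

Inner (ρ): 352sin(φ)/5.
Middle (φ): 352/5 - 176sqrt(2)/5.
Outer (θ): 352π (2 - sqrt(2))/5.

Therefore the triple integral equals 352π (2 - sqrt(2))/5.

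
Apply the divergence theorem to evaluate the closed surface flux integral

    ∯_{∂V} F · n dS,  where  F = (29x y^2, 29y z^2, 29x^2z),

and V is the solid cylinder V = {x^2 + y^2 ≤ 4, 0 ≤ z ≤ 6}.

By the divergence theorem,

    ∯_{∂V} F · n dS = ∭_V (∇ · F) dV.

Compute the divergence:
    ∇ · F = ∂F_x/∂x + ∂F_y/∂y + ∂F_z/∂z = 29y^2 + 29z^2 + 29x^2 = 29x^2 + 29y^2 + 29z^2.

In cylindrical coordinates, x = r cos(θ), y = r sin(θ), z = z, dV = r dr dθ dz, with 0 ≤ r ≤ 2, 0 ≤ θ ≤ 2π, 0 ≤ z ≤ 6.

The integrand, after substitution and multiplying by the volume element, becomes (29r^2 + 29z^2) · r, so

    ∭_V (∇·F) dV = ∫_0^{2π} ∫_0^{2} ∫_0^{6} (29r^2 + 29z^2) · r dz dr dθ.

Inner (z from 0 to 6): 174r (r^2 + 12).
Middle (r from 0 to 2): 4872.
Outer (θ from 0 to 2π): 9744π.

Therefore ∯_{∂V} F · n dS = 9744π.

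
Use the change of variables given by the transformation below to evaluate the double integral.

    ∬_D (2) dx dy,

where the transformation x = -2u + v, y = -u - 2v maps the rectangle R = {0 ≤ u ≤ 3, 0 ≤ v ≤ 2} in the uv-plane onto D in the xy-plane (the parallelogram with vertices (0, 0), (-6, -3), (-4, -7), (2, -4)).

Compute the Jacobian determinant of (x, y) with respect to (u, v):

    ∂(x,y)/∂(u,v) = | -2  1 | = (-2)(-2) - (1)(-1) = 5.
                   | -1  -2 |

Its absolute value is |J| = 5 (the area scaling factor).

Substituting x = -2u + v, y = -u - 2v into the integrand,

    2 → 2,

so the integral becomes

    ∬_R (2) · |J| du dv = ∫_0^3 ∫_0^2 (10) dv du.

Inner (v): 20.
Outer (u): 60.

Therefore ∬_D (2) dx dy = 60.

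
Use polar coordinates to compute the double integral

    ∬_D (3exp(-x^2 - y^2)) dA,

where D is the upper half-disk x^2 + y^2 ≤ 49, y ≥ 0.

The region D is 0 ≤ r ≤ 7, 0 ≤ θ ≤ π in polar coordinates, where x = r cos(θ), y = r sin(θ), and dA = r dr dθ.

Under the substitution, the integrand becomes 3exp(-r^2), so

    ∬_D (3exp(-x^2 - y^2)) dA = ∫_{0}^{π} ∫_{0}^{7} (3exp(-r^2)) · r dr dθ.

Inner integral (in r): ∫_{0}^{7} (3exp(-r^2)) · r dr = 3/2 - 3exp(-49)/2.

Outer integral (in θ): ∫_{0}^{π} (3/2 - 3exp(-49)/2) dθ = -3π (1 - exp(49))exp(-49)/2.

Therefore ∬_D (3exp(-x^2 - y^2)) dA = -3π (1 - exp(49))exp(-49)/2.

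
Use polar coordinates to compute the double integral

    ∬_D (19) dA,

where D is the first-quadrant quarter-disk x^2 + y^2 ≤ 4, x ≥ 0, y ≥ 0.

The region D is 0 ≤ r ≤ 2, 0 ≤ θ ≤ π/2 in polar coordinates, where x = r cos(θ), y = r sin(θ), and dA = r dr dθ.

Under the substitution, the integrand becomes 19, so

    ∬_D (19) dA = ∫_{0}^{π/2} ∫_{0}^{2} (19) · r dr dθ.

Inner integral (in r): ∫_{0}^{2} (19) · r dr = 38.

Outer integral (in θ): ∫_{0}^{π/2} (38) dθ = 19π.

Therefore ∬_D (19) dA = 19π.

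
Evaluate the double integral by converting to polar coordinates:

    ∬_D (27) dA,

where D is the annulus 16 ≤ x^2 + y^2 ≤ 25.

The region D is 4 ≤ r ≤ 5, 0 ≤ θ ≤ 2π in polar coordinates, where x = r cos(θ), y = r sin(θ), and dA = r dr dθ.

Under the substitution, the integrand becomes 27, so

    ∬_D (27) dA = ∫_{0}^{2π} ∫_{4}^{5} (27) · r dr dθ.

Inner integral (in r): ∫_{4}^{5} (27) · r dr = 243/2.

Outer integral (in θ): ∫_{0}^{2π} (243/2) dθ = 243π.

Therefore ∬_D (27) dA = 243π.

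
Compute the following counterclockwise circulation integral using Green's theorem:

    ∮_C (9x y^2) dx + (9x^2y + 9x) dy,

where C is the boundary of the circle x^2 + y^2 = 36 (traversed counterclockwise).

Green's theorem converts the closed line integral into a double integral over the enclosed region D:

    ∮_C P dx + Q dy = ∬_D (∂Q/∂x - ∂P/∂y) dA.

Here P = 9x y^2, Q = 9x^2y + 9x, so

    ∂Q/∂x = 18x y + 9,    ∂P/∂y = 18x y,
    ∂Q/∂x - ∂P/∂y = 9.

D is the region x^2 + y^2 ≤ 36. Evaluating the double integral:

In polar coordinates (x = r cos θ, y = r sin θ, dA = r dr dθ) the integrand becomes 9, so

    ∬_D (9) dA = ∫_0^{2π} ∫_0^{6} (9) · r dr dθ.

Inner (r from 0 to 6): 162.
Outer (θ from 0 to 2π): 324π.

Therefore ∮_C P dx + Q dy = 324π.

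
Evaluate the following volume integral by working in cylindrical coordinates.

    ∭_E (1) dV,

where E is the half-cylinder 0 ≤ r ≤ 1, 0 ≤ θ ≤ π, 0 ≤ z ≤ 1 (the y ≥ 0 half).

In cylindrical coordinates, x = r cos(θ), y = r sin(θ), z = z, and dV = r dr dθ dz.

The integrand becomes 1, so

    ∭_E (1) dV = ∫_{0}^{π} ∫_{0}^{1} ∫_{0}^{1} (1) · r dz dr dθ.

Inner (z): r.
Middle (r from 0 to 1): 1/2.
Outer (θ): π/2.

Therefore the triple integral equals π/2.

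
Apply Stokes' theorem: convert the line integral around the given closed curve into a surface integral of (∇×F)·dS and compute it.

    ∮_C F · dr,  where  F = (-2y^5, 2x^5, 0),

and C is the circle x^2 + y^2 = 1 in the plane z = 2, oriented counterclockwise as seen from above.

Let S be the flat disk x^2 + y^2 ≤ 1 in the plane z = 2, with upward unit normal n̂ = ẑ. By Stokes' theorem,

    ∮_C F · dr = ∬_S (∇ × F) · n̂ dS = ∬_D (curl F)_z dA,

where D is the disk x^2 + y^2 ≤ 1.

Compute the curl of F = (-2y^5, 2x^5, 0):
    (∇ × F)_x = ∂F_z/∂y - ∂F_y/∂z = 0,
    (∇ × F)_y = ∂F_x/∂z - ∂F_z/∂x = 0,
    (∇ × F)_z = ∂F_y/∂x - ∂F_x/∂y = 10x^4 + 10y^4.

On z = 2, (curl F)_z = 10x^4 + 10y^4.

Convert to polar (x = r cos θ, y = r sin θ, dA = r dr dθ); the integrand becomes 10r^4(sin(θ)^4 + cos(θ)^4), so

    ∬_D (curl F)_z dA = ∫_0^{2π} ∫_0^{1} (10r^4(sin(θ)^4 + cos(θ)^4)) · r dr dθ.

Inner (r from 0 to 1): 5sin(θ)^4/3 + 5cos(θ)^4/3.
Outer (θ from 0 to 2π): 5π/2.

Therefore ∮_C F · dr = 5π/2.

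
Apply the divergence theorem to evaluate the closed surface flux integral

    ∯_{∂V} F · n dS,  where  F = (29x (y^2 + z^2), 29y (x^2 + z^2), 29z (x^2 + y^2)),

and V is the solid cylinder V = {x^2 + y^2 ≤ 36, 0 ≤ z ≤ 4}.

By the divergence theorem,

    ∯_{∂V} F · n dS = ∭_V (∇ · F) dV.

Compute the divergence:
    ∇ · F = ∂F_x/∂x + ∂F_y/∂y + ∂F_z/∂z = 29y^2 + 29z^2 + 29x^2 + 29z^2 + 29x^2 + 29y^2 = 58x^2 + 58y^2 + 58z^2.

In cylindrical coordinates, x = r cos(θ), y = r sin(θ), z = z, dV = r dr dθ dz, with 0 ≤ r ≤ 6, 0 ≤ θ ≤ 2π, 0 ≤ z ≤ 4.

The integrand, after substitution and multiplying by the volume element, becomes (58r^2 + 58z^2) · r, so

    ∭_V (∇·F) dV = ∫_0^{2π} ∫_0^{6} ∫_0^{4} (58r^2 + 58z^2) · r dz dr dθ.

Inner (z from 0 to 4): 232r (r^2 + 16/3).
Middle (r from 0 to 6): 97440.
Outer (θ from 0 to 2π): 194880π.

Therefore ∯_{∂V} F · n dS = 194880π.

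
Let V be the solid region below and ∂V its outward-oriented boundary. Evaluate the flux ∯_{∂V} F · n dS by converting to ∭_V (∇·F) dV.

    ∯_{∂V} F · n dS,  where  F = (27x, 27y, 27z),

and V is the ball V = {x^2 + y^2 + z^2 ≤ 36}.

By the divergence theorem,

    ∯_{∂V} F · n dS = ∭_V (∇ · F) dV.

Compute the divergence:
    ∇ · F = ∂F_x/∂x + ∂F_y/∂y + ∂F_z/∂z = 27 + 27 + 27 = 81.

In spherical coordinates, x = ρ sin(φ) cos(θ), y = ρ sin(φ) sin(θ), z = ρ cos(φ), dV = ρ^2 sin(φ) dρ dφ dθ, with 0 ≤ ρ ≤ 6, 0 ≤ φ ≤ π, 0 ≤ θ ≤ 2π.

The integrand, after substitution and multiplying by the volume element, becomes (81) · ρ^2 sin(φ), so

    ∭_V (∇·F) dV = ∫_0^{2π} ∫_0^{π} ∫_0^{6} (81) · ρ^2 sin(φ) dρ dφ dθ.

Inner (ρ from 0 to 6): 5832sin(φ).
Middle (φ from 0 to π): 11664.
Outer (θ from 0 to 2π): 23328π.

Therefore ∯_{∂V} F · n dS = 23328π.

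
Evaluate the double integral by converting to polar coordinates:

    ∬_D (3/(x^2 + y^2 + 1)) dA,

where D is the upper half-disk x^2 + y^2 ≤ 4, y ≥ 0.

The region D is 0 ≤ r ≤ 2, 0 ≤ θ ≤ π in polar coordinates, where x = r cos(θ), y = r sin(θ), and dA = r dr dθ.

Under the substitution, the integrand becomes 3/(r^2 + 1), so

    ∬_D (3/(x^2 + y^2 + 1)) dA = ∫_{0}^{π} ∫_{0}^{2} (3/(r^2 + 1)) · r dr dθ.

Inner integral (in r): ∫_{0}^{2} (3/(r^2 + 1)) · r dr = 3log(5)/2.

Outer integral (in θ): ∫_{0}^{π} (3log(5)/2) dθ = 3π log(5)/2.

Therefore ∬_D (3/(x^2 + y^2 + 1)) dA = 3π log(5)/2.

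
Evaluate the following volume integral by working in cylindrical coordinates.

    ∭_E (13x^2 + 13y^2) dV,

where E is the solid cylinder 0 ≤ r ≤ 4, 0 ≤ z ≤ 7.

In cylindrical coordinates, x = r cos(θ), y = r sin(θ), z = z, and dV = r dr dθ dz.

The integrand becomes 13r^2, so

    ∭_E (13x^2 + 13y^2) dV = ∫_{0}^{2π} ∫_{0}^{4} ∫_{0}^{7} (13r^2) · r dz dr dθ.

Inner (z): 91r^3.
Middle (r from 0 to 4): 5824.
Outer (θ): 11648π.

Therefore the triple integral equals 11648π.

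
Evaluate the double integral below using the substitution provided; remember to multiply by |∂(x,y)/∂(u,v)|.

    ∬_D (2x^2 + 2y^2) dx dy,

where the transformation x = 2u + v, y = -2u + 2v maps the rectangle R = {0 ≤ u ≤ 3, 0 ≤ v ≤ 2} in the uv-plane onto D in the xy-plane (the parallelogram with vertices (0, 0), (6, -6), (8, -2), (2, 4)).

Compute the Jacobian determinant of (x, y) with respect to (u, v):

    ∂(x,y)/∂(u,v) = | 2  1 | = (2)(2) - (1)(-2) = 6.
                   | -2  2 |

Its absolute value is |J| = 6 (the area scaling factor).

Substituting x = 2u + v, y = -2u + 2v into the integrand,

    2x^2 + 2y^2 → 16u^2 - 8u v + 10v^2,

so the integral becomes

    ∬_R (16u^2 - 8u v + 10v^2) · |J| du dv = ∫_0^3 ∫_0^2 (96u^2 - 48u v + 60v^2) dv du.

Inner (v): 192u^2 - 96u + 160.
Outer (u): 1776.

Therefore ∬_D (2x^2 + 2y^2) dx dy = 1776.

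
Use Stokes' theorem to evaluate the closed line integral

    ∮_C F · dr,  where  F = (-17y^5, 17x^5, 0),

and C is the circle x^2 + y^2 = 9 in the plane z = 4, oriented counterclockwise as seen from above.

Let S be the flat disk x^2 + y^2 ≤ 9 in the plane z = 4, with upward unit normal n̂ = ẑ. By Stokes' theorem,

    ∮_C F · dr = ∬_S (∇ × F) · n̂ dS = ∬_D (curl F)_z dA,

where D is the disk x^2 + y^2 ≤ 9.

Compute the curl of F = (-17y^5, 17x^5, 0):
    (∇ × F)_x = ∂F_z/∂y - ∂F_y/∂z = 0,
    (∇ × F)_y = ∂F_x/∂z - ∂F_z/∂x = 0,
    (∇ × F)_z = ∂F_y/∂x - ∂F_x/∂y = 85x^4 + 85y^4.

On z = 4, (curl F)_z = 85x^4 + 85y^4.

Convert to polar (x = r cos θ, y = r sin θ, dA = r dr dθ); the integrand becomes 85r^4(sin(θ)^4 + cos(θ)^4), so

    ∬_D (curl F)_z dA = ∫_0^{2π} ∫_0^{3} (85r^4(sin(θ)^4 + cos(θ)^4)) · r dr dθ.

Inner (r from 0 to 3): 20655sin(θ)^4/2 + 20655cos(θ)^4/2.
Outer (θ from 0 to 2π): 61965π/4.

Therefore ∮_C F · dr = 61965π/4.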